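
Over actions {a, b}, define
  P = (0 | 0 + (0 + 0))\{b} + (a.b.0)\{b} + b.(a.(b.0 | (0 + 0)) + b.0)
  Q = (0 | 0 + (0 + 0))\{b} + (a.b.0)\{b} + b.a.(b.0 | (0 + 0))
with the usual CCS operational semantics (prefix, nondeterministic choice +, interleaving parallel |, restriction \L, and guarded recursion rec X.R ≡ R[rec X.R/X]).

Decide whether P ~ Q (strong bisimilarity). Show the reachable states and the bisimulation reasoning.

P's transition system — 6 states:
  u0 = (0 | 0 + (0 + 0))\{b} + (a.b.0)\{b} + b.(a.(b.0 | (0 + 0)) + b.0) ⊢ ··a··> u1, ··b··> u2
  u1 = (b.0)\{b} ⊢ ∅
  u2 = a.(b.0 | (0 + 0)) + b.0 ⊢ ··a··> u3, ··b··> u4
  u3 = b.0 | (0 + 0) ⊢ ··b··> u5
  u4 = 0 ⊢ ∅
  u5 = 0 | (0 + 0) ⊢ ∅
Q's transition system — 5 states:
  v0 = (0 | 0 + (0 + 0))\{b} + (a.b.0)\{b} + b.a.(b.0 | (0 + 0)) ⊢ ··a··> v1, ··b··> v2
  v1 = (b.0)\{b} ⊢ ∅
  v2 = a.(b.0 | (0 + 0)) ⊢ ··a··> v3
  v3 = b.0 | (0 + 0) ⊢ ··b··> v4
  v4 = 0 | (0 + 0) ⊢ ∅
Coarsest stable partition (strong bisimilarity classes):
  B0 = {u0}
  B1 = {u1, u4, u5, v1, v4}
  B2 = {u2}
  B3 = {u3, v3}
  B4 = {v0}
  B5 = {v2}
u0 ∈ B0, v0 ∈ B4 → different blocks

NO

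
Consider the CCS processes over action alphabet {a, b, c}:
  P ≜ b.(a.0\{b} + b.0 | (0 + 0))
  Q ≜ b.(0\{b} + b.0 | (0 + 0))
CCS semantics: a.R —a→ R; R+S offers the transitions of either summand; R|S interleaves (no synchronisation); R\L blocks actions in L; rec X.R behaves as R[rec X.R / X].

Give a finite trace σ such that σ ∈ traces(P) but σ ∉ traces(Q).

ba

LTS(P): 4 reachable states
  u0 = b.(a.0\{b} + b.0 | (0 + 0)) | ··b··> u1
  u1 = a.0\{b} + b.0 | (0 + 0) | ··a··> u2, ··b··> u3
  u2 = 0\{b} | stopped
  u3 = 0 | (0 + 0) | stopped
LTS(Q): 3 reachable states
  v0 = b.(0\{b} + b.0 | (0 + 0)) | ··b··> v1
  v1 = 0\{b} + b.0 | (0 + 0) | ··b··> v2
  v2 = 0 | (0 + 0) | stopped
Run σ = ⟨ba⟩ on P: start {u0}
  step 1 (b): {u1}
  step 2 (a): {u2}
  ✓ P
Run σ = ⟨ba⟩ on Q: start {v0}
  step 1 (b): {v1}
  step 2 (a): ∅ (Q stuck)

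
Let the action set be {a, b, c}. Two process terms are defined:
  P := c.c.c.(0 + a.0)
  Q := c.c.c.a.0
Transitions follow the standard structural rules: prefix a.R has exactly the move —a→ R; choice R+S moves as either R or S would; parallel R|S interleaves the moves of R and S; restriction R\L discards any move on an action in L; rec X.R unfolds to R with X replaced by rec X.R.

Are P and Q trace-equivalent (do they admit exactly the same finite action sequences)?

traces(P) = traces(Q)

P's transition system — 5 states:
  s0 = c.c.c.(0 + a.0) | =c=> s1
  s1 = c.c.(0 + a.0) | =c=> s2
  s2 = c.(0 + a.0) | =c=> s3
  s3 = 0 + a.0 | =a=> s4
  s4 = 0 | deadlocked
Q's transition system — 5 states:
  t0 = c.c.c.a.0 | =c=> t1
  t1 = c.c.a.0 | =c=> t2
  t2 = c.a.0 | =c=> t3
  t3 = a.0 | =a=> t4
  t4 = 0 | deadlocked
Bisimilarity quotient blocks:
  B0 = {s0, t0}
  B1 = {s1, t1}
  B2 = {s2, t2}
  B3 = {s3, t3}
  B4 = {s4, t4}
s0 ∈ B0, t0 ∈ B0 → same block
Bisimilar ⇒ trace-equivalent.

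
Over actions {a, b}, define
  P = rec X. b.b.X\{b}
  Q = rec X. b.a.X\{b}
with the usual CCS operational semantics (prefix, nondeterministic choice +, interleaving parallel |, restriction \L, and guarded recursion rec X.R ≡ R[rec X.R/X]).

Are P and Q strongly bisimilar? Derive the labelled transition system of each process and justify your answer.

not bisimilar

P's transition system — 3 states:
  s0 = rec X. b.b.X\{b} → --b--▸ s1
  s1 = b.(rec X. b.b.X\{b})\{b} → --b--▸ s2
  s2 = (rec X. b.b.X\{b})\{b} → ∅
Q's transition system — 3 states:
  t0 = rec X. b.a.X\{b} → --b--▸ t1
  t1 = a.(rec X. b.a.X\{b})\{b} → --a--▸ t2
  t2 = (rec X. b.a.X\{b})\{b} → ∅
Bisimilarity quotient blocks:
  B0 = {s0}
  B1 = {s1}
  B2 = {s2, t2}
  B3 = {t0}
  B4 = {t1}
s0 ∈ B0, t0 ∈ B3 → different blocks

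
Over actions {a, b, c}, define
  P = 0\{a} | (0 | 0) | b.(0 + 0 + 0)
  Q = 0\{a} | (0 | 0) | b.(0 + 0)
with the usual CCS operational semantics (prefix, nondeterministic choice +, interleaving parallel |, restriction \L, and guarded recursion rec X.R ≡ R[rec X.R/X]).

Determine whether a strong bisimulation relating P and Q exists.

bisimilar

P's transition system — 2 states:
  m0 = 0\{a} | (0 | 0) | b.(0 + 0 + 0) | --b--▸ m1
  m1 = 0\{a} | (0 | 0) | (0 + 0 + 0) | stopped
Q's transition system — 2 states:
  n0 = 0\{a} | (0 | 0) | b.(0 + 0) | --b--▸ n1
  n1 = 0\{a} | (0 | 0) | (0 + 0) | stopped
Bisimilarity quotient blocks:
  B0 = {m0, n0}
  B1 = {m1, n1}
m0 ∈ B0, n0 ∈ B0 → same block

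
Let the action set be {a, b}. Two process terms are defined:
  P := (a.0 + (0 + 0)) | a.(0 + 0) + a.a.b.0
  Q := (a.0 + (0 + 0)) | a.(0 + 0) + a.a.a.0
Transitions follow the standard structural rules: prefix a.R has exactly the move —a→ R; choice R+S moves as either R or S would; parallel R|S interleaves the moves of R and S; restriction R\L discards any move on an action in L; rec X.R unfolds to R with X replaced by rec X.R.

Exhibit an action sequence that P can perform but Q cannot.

aab

P's transition system — 7 states:
  p0 = (a.0 + (0 + 0)) | a.(0 + 0) + a.a.b.0 :: ··a··> p1, ··a··> p2, ··a··> p3
  p1 = (a.0 + (0 + 0)) | (0 + 0) :: ··a··> p4
  p2 = 0 | a.(0 + 0) :: ··a··> p4
  p3 = a.b.0 :: ··a··> p5
  p4 = 0 | (0 + 0) :: (no moves)
  p5 = b.0 :: ··b··> p6
  p6 = 0 :: (no moves)
Q's transition system — 7 states:
  q0 = (a.0 + (0 + 0)) | a.(0 + 0) + a.a.a.0 :: ··a··> q1, ··a··> q2, ··a··> q3
  q1 = (a.0 + (0 + 0)) | (0 + 0) :: ··a··> q4
  q2 = 0 | a.(0 + 0) :: ··a··> q4
  q3 = a.a.0 :: ··a··> q5
  q4 = 0 | (0 + 0) :: (no moves)
  q5 = a.0 :: ··a··> q6
  q6 = 0 :: (no moves)
Executing aab from P (initial set {p0}):
  [1] a ⇒ {p1, p2, p3}
  [2] a ⇒ {p4, p5}
  [3] b ⇒ {p6}
  ✓ P
Executing aab from Q (initial set {q0}):
  [1] a ⇒ {q1, q2, q3}
  [2] a ⇒ {q4, q5}
  [3] b ⇒ ∅ (Q stuck)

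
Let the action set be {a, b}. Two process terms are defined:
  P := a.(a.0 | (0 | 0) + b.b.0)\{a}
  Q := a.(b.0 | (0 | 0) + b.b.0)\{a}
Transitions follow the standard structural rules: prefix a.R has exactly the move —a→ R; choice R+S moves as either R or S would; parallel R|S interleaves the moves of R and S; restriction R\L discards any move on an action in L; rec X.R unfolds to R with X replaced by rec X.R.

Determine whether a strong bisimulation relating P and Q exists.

NO

P's transition system — 4 states:
  p0 = a.(a.0 | (0 | 0) + b.b.0)\{a} ⊢ -a-> p1
  p1 = (a.0 | (0 | 0) + b.b.0)\{a} ⊢ -b-> p2
  p2 = (b.0)\{a} ⊢ -b-> p3
  p3 = 0\{a} ⊢ deadlocked
Q's transition system — 5 states:
  q0 = a.(b.0 | (0 | 0) + b.b.0)\{a} ⊢ -a-> q1
  q1 = (b.0 | (0 | 0) + b.b.0)\{a} ⊢ -b-> q2, -b-> q3
  q2 = (0 | (0 | 0))\{a} ⊢ deadlocked
  q3 = (b.0)\{a} ⊢ -b-> q4
  q4 = 0\{a} ⊢ deadlocked
Bisimilarity quotient blocks:
  B0 = {p0}
  B1 = {p1}
  B2 = {p2, q3}
  B3 = {p3, q2, q4}
  B4 = {q0}
  B5 = {q1}
p0 ∈ B0, q0 ∈ B4 → different blocks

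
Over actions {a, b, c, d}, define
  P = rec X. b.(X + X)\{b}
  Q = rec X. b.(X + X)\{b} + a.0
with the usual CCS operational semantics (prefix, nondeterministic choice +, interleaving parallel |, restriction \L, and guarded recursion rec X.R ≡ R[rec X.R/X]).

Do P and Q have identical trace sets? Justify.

trace-distinct — witness ⟨a⟩

P's transition system — 2 states:
  m0 = rec X. b.(X + X)\{b} :: —b→ m1
  m1 = ((rec X. b.(X + X)\{b}) + (rec X. b.(X + X)\{b}))\{b} :: deadlocked
Q's transition system — 4 states:
  n0 = rec X. b.(X + X)\{b} + a.0 :: —a→ n1, —b→ n2
  n1 = 0 :: deadlocked
  n2 = ((rec X. b.(X + X)\{b} + a.0) + (rec X. b.(X + X)\{b} + a.0))\{b} :: —a→ n3
  n3 = 0\{b} :: deadlocked
Executing a from Q (initial set {n0}):
  step 1 (a): {n1}
  ✓ Q
Executing a from P (initial set {m0}):
  step 1 (a): no successor for P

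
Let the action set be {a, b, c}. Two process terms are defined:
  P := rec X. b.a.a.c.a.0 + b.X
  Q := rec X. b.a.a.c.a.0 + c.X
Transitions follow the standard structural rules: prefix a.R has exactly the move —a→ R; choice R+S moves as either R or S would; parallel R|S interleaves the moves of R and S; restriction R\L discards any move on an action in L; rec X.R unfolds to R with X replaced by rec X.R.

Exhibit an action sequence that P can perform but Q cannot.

bb

LTS(P): 6 reachable states
  s0 = rec X. b.a.a.c.a.0 + b.X :: --b--▸ s0, --b--▸ s1
  s1 = a.a.c.a.0 :: --a--▸ s2
  s2 = a.c.a.0 :: --a--▸ s3
  s3 = c.a.0 :: --c--▸ s4
  s4 = a.0 :: --a--▸ s5
  s5 = 0 :: deadlocked
LTS(Q): 6 reachable states
  t0 = rec X. b.a.a.c.a.0 + c.X :: --b--▸ t1, --c--▸ t0
  t1 = a.a.c.a.0 :: --a--▸ t2
  t2 = a.c.a.0 :: --a--▸ t3
  t3 = c.a.0 :: --c--▸ t4
  t4 = a.0 :: --a--▸ t5
  t5 = 0 :: deadlocked
Trace ⟨bb⟩ through P, begin at {s0}:
  [1] b ⇒ {s0, s1}
  [2] b ⇒ {s0, s1}
  — P admits the full trace.
Trace ⟨bb⟩ through Q, begin at {t0}:
  [1] b ⇒ {t1}
  [2] b ⇒ ∅  — Q cannot continue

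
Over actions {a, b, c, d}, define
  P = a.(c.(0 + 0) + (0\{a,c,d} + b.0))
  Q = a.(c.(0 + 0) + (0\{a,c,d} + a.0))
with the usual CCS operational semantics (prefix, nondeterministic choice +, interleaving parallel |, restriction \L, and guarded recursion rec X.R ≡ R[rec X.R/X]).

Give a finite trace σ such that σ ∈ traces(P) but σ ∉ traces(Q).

LTS(P): 4 reachable states
  s0 = a.(c.(0 + 0) + (0\{a,c,d} + b.0)) → =a=> s1
  s1 = c.(0 + 0) + (0\{a,c,d} + b.0) → =b=> s2, =c=> s3
  s2 = 0 → deadlocked
  s3 = 0 + 0 → deadlocked
LTS(Q): 4 reachable states
  t0 = a.(c.(0 + 0) + (0\{a,c,d} + a.0)) → =a=> t1
  t1 = c.(0 + 0) + (0\{a,c,d} + a.0) → =a=> t2, =c=> t3
  t2 = 0 → deadlocked
  t3 = 0 + 0 → deadlocked
Trace ⟨ab⟩ through P, begin at {s0}:
  [1] a ⇒ {s1}
  [2] b ⇒ {s2}
  P completes σ.
Trace ⟨ab⟩ through Q, begin at {t0}:
  [1] a ⇒ {t1}
  [2] b ⇒ no successor for Q

ab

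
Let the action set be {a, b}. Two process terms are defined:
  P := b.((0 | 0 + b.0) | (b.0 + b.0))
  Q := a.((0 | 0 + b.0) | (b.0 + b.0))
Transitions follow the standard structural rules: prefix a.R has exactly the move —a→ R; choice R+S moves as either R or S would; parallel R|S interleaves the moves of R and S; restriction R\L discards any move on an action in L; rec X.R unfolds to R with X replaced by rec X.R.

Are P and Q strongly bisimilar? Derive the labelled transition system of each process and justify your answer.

not bisimilar

Reachable graph of P (5 states):
  p0 = b.((0 | 0 + b.0) | (b.0 + b.0)) ⊢ ··b··> p1
  p1 = (0 | 0 + b.0) | (b.0 + b.0) ⊢ ··b··> p2, ··b··> p3
  p2 = (0 | 0 + b.0) | 0 ⊢ ··b··> p4
  p3 = 0 | (b.0 + b.0) ⊢ ··b··> p4
  p4 = 0 | 0 ⊢ ·
Reachable graph of Q (5 states):
  q0 = a.((0 | 0 + b.0) | (b.0 + b.0)) ⊢ ··a··> q1
  q1 = (0 | 0 + b.0) | (b.0 + b.0) ⊢ ··b··> q2, ··b··> q3
  q2 = (0 | 0 + b.0) | 0 ⊢ ··b··> q4
  q3 = 0 | (b.0 + b.0) ⊢ ··b··> q4
  q4 = 0 | 0 ⊢ ·
Coarsest stable partition (strong bisimilarity classes):
  B0 = {p0}
  B1 = {p1, q1}
  B2 = {p2, p3, q2, q3}
  B3 = {p4, q4}
  B4 = {q0}
p0 ∈ B0, q0 ∈ B4 → different blocks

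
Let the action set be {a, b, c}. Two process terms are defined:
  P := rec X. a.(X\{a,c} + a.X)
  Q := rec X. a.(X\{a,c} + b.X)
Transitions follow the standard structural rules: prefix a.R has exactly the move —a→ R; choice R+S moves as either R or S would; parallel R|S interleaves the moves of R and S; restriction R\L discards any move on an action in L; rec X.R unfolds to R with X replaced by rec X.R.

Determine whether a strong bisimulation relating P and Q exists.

NO

Reachable graph of P (2 states):
  s0 = rec X. a.(X\{a,c} + a.X) has moves —a→ s1
  s1 = (rec X. a.(X\{a,c} + a.X))\{a,c} + a.(rec X. a.(X\{a,c} + a.X)) has moves —a→ s0
Reachable graph of Q (2 states):
  t0 = rec X. a.(X\{a,c} + b.X) has moves —a→ t1
  t1 = (rec X. a.(X\{a,c} + b.X))\{a,c} + b.(rec X. a.(X\{a,c} + b.X)) has moves —b→ t0
Bisimilarity quotient blocks:
  B0 = {s0, s1}
  B1 = {t0}
  B2 = {t1}
s0 ∈ B0, t0 ∈ B1 → different blocks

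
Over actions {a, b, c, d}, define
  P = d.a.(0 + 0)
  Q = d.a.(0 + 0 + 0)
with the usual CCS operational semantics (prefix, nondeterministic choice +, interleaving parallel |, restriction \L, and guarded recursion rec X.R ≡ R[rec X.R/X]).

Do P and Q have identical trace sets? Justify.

trace-equivalent

LTS(P): 3 reachable states
  u0 = d.a.(0 + 0) has moves -d-> u1
  u1 = a.(0 + 0) has moves -a-> u2
  u2 = 0 + 0 has moves stopped
LTS(Q): 3 reachable states
  v0 = d.a.(0 + 0 + 0) has moves -d-> v1
  v1 = a.(0 + 0 + 0) has moves -a-> v2
  v2 = 0 + 0 + 0 has moves stopped
Bisimilarity quotient blocks:
  B0 = {u0, v0}
  B1 = {u1, v1}
  B2 = {u2, v2}
u0 ∈ B0, v0 ∈ B0 → same block
Bisimilar ⇒ trace-equivalent.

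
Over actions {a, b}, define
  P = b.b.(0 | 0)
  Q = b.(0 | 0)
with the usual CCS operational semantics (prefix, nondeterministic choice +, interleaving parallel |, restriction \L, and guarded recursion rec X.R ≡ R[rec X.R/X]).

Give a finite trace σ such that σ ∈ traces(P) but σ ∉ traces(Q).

LTS(P): 3 reachable states
  u0 = b.b.(0 | 0) → =b=> u1
  u1 = b.(0 | 0) → =b=> u2
  u2 = 0 | 0 → deadlocked
LTS(Q): 2 reachable states
  v0 = b.(0 | 0) → =b=> v1
  v1 = 0 | 0 → deadlocked
Run σ = ⟨bb⟩ on P: start {u0}
  [1] b ⇒ {u1}
  [2] b ⇒ {u2}
  — P admits the full trace.
Run σ = ⟨bb⟩ on Q: start {v0}
  [1] b ⇒ {v1}
  [2] b ⇒ no successor for Q

bb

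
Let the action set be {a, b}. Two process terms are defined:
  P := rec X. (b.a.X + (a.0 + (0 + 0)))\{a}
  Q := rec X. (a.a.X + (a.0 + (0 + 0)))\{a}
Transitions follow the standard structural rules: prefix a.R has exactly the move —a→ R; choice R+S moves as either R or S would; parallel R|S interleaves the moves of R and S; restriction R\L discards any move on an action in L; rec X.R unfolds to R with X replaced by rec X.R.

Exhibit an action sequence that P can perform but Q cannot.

Reachable graph of P (2 states):
  m0 = rec X. (b.a.X + (a.0 + (0 + 0)))\{a} ⊢ ··b··> m1
  m1 = (a.(rec X. (b.a.X + (a.0 + (0 + 0)))\{a}))\{a} ⊢ ∅
Reachable graph of Q (1 states):
  n0 = rec X. (a.a.X + (a.0 + (0 + 0)))\{a} ⊢ ∅
Executing b from P (initial set {m0}):
  [1] b ⇒ {m1}
  P completes σ.
Executing b from Q (initial set {n0}):
  [1] b ⇒ no successor for Q

b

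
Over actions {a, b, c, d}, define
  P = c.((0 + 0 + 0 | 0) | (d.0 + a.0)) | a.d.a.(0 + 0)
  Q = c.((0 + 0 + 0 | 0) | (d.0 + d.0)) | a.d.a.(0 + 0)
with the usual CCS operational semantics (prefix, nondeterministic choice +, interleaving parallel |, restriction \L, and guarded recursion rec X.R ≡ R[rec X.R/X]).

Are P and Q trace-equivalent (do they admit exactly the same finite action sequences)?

Reachable graph of P (12 states):
  s0 = c.((0 + 0 + 0 | 0) | (d.0 + a.0)) | a.d.a.(0 + 0) | -a-> s1, -c-> s2
  s1 = c.((0 + 0 + 0 | 0) | (d.0 + a.0)) | d.a.(0 + 0) | -c-> s3, -d-> s4
  s2 = (0 + 0 + 0 | 0) | (d.0 + a.0) | a.d.a.(0 + 0) | -a-> s3, -a-> s5, -d-> s5
  s3 = (0 + 0 + 0 | 0) | (d.0 + a.0) | d.a.(0 + 0) | -a-> s6, -d-> s6, -d-> s7
  s4 = c.((0 + 0 + 0 | 0) | (d.0 + a.0)) | a.(0 + 0) | -a-> s8, -c-> s7
  s5 = (0 + 0 + 0 | 0) | 0 | a.d.a.(0 + 0) | -a-> s6
  s6 = (0 + 0 + 0 | 0) | 0 | d.a.(0 + 0) | -d-> s9
  s7 = (0 + 0 + 0 | 0) | (d.0 + a.0) | a.(0 + 0) | -a-> s10, -a-> s9, -d-> s9
  s8 = c.((0 + 0 + 0 | 0) | (d.0 + a.0)) | (0 + 0) | -c-> s10
  s9 = (0 + 0 + 0 | 0) | 0 | a.(0 + 0) | -a-> s11
  s10 = (0 + 0 + 0 | 0) | (d.0 + a.0) | (0 + 0) | -a-> s11, -d-> s11
  s11 = (0 + 0 + 0 | 0) | 0 | (0 + 0) | deadlocked
Reachable graph of Q (12 states):
  t0 = c.((0 + 0 + 0 | 0) | (d.0 + d.0)) | a.d.a.(0 + 0) | -a-> t1, -c-> t2
  t1 = c.((0 + 0 + 0 | 0) | (d.0 + d.0)) | d.a.(0 + 0) | -c-> t3, -d-> t4
  t2 = (0 + 0 + 0 | 0) | (d.0 + d.0) | a.d.a.(0 + 0) | -a-> t3, -d-> t5
  t3 = (0 + 0 + 0 | 0) | (d.0 + d.0) | d.a.(0 + 0) | -d-> t6, -d-> t7
  t4 = c.((0 + 0 + 0 | 0) | (d.0 + d.0)) | a.(0 + 0) | -a-> t8, -c-> t6
  t5 = (0 + 0 + 0 | 0) | 0 | a.d.a.(0 + 0) | -a-> t7
  t6 = (0 + 0 + 0 | 0) | (d.0 + d.0) | a.(0 + 0) | -a-> t9, -d-> t10
  t7 = (0 + 0 + 0 | 0) | 0 | d.a.(0 + 0) | -d-> t10
  t8 = c.((0 + 0 + 0 | 0) | (d.0 + d.0)) | (0 + 0) | -c-> t9
  t9 = (0 + 0 + 0 | 0) | (d.0 + d.0) | (0 + 0) | -d-> t11
  t10 = (0 + 0 + 0 | 0) | 0 | a.(0 + 0) | -a-> t11
  t11 = (0 + 0 + 0 | 0) | 0 | (0 + 0) | deadlocked
Run σ = ⟨aca⟩ on P: start {s0}
  [1] a ⇒ {s1}
  [2] c ⇒ {s3}
  [3] a ⇒ {s6}
  — P admits the full trace.
Run σ = ⟨aca⟩ on Q: start {t0}
  [1] a ⇒ {t1}
  [2] c ⇒ {t3}
  [3] a ⇒ ∅  — Q cannot continue

trace-distinct — witness ⟨aca⟩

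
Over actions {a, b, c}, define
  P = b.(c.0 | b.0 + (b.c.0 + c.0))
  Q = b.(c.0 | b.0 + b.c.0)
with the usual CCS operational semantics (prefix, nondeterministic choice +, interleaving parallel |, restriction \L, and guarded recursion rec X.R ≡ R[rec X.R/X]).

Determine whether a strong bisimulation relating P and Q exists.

not bisimilar

LTS(P): 7 reachable states
  s0 = b.(c.0 | b.0 + (b.c.0 + c.0)) ⊢ ··b··> s1
  s1 = c.0 | b.0 + (b.c.0 + c.0) ⊢ ··b··> s2, ··b··> s3, ··c··> s4, ··c··> s5
  s2 = c.0 ⊢ ··c··> s4
  s3 = c.0 | 0 ⊢ ··c··> s6
  s4 = 0 ⊢ ·
  s5 = 0 | b.0 ⊢ ··b··> s6
  s6 = 0 | 0 ⊢ ·
LTS(Q): 7 reachable states
  t0 = b.(c.0 | b.0 + b.c.0) ⊢ ··b··> t1
  t1 = c.0 | b.0 + b.c.0 ⊢ ··b··> t2, ··b··> t3, ··c··> t4
  t2 = c.0 ⊢ ··c··> t5
  t3 = c.0 | 0 ⊢ ··c··> t6
  t4 = 0 | b.0 ⊢ ··b··> t6
  t5 = 0 ⊢ ·
  t6 = 0 | 0 ⊢ ·
Bisimilarity quotient blocks:
  B0 = {s0}
  B1 = {s1}
  B2 = {s5, t4}
  B3 = {s4, s6, t5, t6}
  B4 = {s2, s3, t2, t3}
  B5 = {t0}
  B6 = {t1}
s0 ∈ B0, t0 ∈ B5 → different blocks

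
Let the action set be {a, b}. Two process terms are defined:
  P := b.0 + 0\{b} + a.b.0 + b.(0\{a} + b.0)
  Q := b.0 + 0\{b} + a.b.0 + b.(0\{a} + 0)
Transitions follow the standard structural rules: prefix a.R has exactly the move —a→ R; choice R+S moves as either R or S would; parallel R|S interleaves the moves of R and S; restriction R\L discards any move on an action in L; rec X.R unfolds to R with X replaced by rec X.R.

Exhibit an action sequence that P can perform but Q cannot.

P's transition system — 4 states:
  m0 = b.0 + 0\{b} + a.b.0 + b.(0\{a} + b.0) :: =a=> m1, =b=> m2, =b=> m3
  m1 = b.0 :: =b=> m2
  m2 = 0 :: ·
  m3 = 0\{a} + b.0 :: =b=> m2
Q's transition system — 4 states:
  n0 = b.0 + 0\{b} + a.b.0 + b.(0\{a} + 0) :: =a=> n1, =b=> n2, =b=> n3
  n1 = b.0 :: =b=> n2
  n2 = 0 :: ·
  n3 = 0\{a} + 0 :: ·
Executing bb from P (initial set {m0}):
  step 1 (b): {m2, m3}
  step 2 (b): {m2}
  — P admits the full trace.
Executing bb from Q (initial set {n0}):
  step 1 (b): {n2, n3}
  step 2 (b): ∅ (Q stuck)

bb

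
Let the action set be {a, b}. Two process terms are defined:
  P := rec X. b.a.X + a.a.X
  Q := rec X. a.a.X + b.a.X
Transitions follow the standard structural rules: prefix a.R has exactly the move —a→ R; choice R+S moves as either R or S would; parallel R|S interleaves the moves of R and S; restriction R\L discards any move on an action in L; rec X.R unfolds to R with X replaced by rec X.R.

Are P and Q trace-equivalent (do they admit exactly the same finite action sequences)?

YES

Reachable graph of P (2 states):
  u0 = rec X. b.a.X + a.a.X has moves =a=> u1, =b=> u1
  u1 = a.(rec X. b.a.X + a.a.X) has moves =a=> u0
Reachable graph of Q (2 states):
  v0 = rec X. a.a.X + b.a.X has moves =a=> v1, =b=> v1
  v1 = a.(rec X. a.a.X + b.a.X) has moves =a=> v0
Coarsest stable partition (strong bisimilarity classes):
  B0 = {u0, v0}
  B1 = {u1, v1}
u0 ∈ B0, v0 ∈ B0 → same block
Bisimilar ⇒ trace-equivalent.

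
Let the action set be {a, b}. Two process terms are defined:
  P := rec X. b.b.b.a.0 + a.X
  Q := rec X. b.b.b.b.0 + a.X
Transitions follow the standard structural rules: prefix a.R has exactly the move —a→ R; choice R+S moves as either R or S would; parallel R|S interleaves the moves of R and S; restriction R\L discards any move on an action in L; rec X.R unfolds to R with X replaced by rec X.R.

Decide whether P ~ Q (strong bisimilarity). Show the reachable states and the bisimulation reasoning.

P's transition system — 5 states:
  m0 = rec X. b.b.b.a.0 + a.X | --a--▸ m0, --b--▸ m1
  m1 = b.b.a.0 | --b--▸ m2
  m2 = b.a.0 | --b--▸ m3
  m3 = a.0 | --a--▸ m4
  m4 = 0 | deadlocked
Q's transition system — 5 states:
  n0 = rec X. b.b.b.b.0 + a.X | --a--▸ n0, --b--▸ n1
  n1 = b.b.b.0 | --b--▸ n2
  n2 = b.b.0 | --b--▸ n3
  n3 = b.0 | --b--▸ n4
  n4 = 0 | deadlocked
Partition-refinement fixed point:
  B0 = {m0}
  B1 = {m1}
  B2 = {m2}
  B3 = {m3}
  B4 = {m4, n4}
  B5 = {n0}
  B6 = {n1}
  B7 = {n2}
  B8 = {n3}
m0 ∈ B0, n0 ∈ B5 → different blocks

not bisimilar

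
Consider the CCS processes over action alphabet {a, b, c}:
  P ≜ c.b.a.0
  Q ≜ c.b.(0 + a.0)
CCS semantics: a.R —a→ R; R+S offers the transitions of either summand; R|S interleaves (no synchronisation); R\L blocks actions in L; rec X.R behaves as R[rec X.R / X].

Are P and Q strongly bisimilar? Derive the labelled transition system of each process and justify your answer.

P ~ Q

Reachable graph of P (4 states):
  u0 = c.b.a.0 → --c--▸ u1
  u1 = b.a.0 → --b--▸ u2
  u2 = a.0 → --a--▸ u3
  u3 = 0 → (no moves)
Reachable graph of Q (4 states):
  v0 = c.b.(0 + a.0) → --c--▸ v1
  v1 = b.(0 + a.0) → --b--▸ v2
  v2 = 0 + a.0 → --a--▸ v3
  v3 = 0 → (no moves)
Coarsest stable partition (strong bisimilarity classes):
  B0 = {u0, v0}
  B1 = {u1, v1}
  B2 = {u2, v2}
  B3 = {u3, v3}
u0 ∈ B0, v0 ∈ B0 → same block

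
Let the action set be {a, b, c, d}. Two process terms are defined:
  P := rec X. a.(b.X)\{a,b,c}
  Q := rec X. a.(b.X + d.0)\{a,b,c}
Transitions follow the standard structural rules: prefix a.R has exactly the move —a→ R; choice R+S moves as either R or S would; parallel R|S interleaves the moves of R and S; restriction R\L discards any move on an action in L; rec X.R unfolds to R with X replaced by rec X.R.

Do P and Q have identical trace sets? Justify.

P's transition system — 2 states:
  u0 = rec X. a.(b.X)\{a,b,c} → -a-> u1
  u1 = (b.(rec X. a.(b.X)\{a,b,c}))\{a,b,c} → (no moves)
Q's transition system — 3 states:
  v0 = rec X. a.(b.X + d.0)\{a,b,c} → -a-> v1
  v1 = (b.(rec X. a.(b.X + d.0)\{a,b,c}) + d.0)\{a,b,c} → -d-> v2
  v2 = 0\{a,b,c} → (no moves)
Executing ad from Q (initial set {v0}):
  after a @ step 1: {v1}
  after d @ step 2: {v2}
  — Q admits the full trace.
Executing ad from P (initial set {u0}):
  after a @ step 1: {u1}
  after d @ step 2: ∅  — P cannot continue

NO — witness ⟨ad⟩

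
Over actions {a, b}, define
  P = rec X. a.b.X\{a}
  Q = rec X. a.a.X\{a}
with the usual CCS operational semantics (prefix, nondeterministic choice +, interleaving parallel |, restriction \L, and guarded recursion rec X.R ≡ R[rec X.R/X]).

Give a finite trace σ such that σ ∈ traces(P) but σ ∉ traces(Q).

Reachable graph of P (3 states):
  m0 = rec X. a.b.X\{a} ⊢ —a→ m1
  m1 = b.(rec X. a.b.X\{a})\{a} ⊢ —b→ m2
  m2 = (rec X. a.b.X\{a})\{a} ⊢ deadlocked
Reachable graph of Q (3 states):
  n0 = rec X. a.a.X\{a} ⊢ —a→ n1
  n1 = a.(rec X. a.a.X\{a})\{a} ⊢ —a→ n2
  n2 = (rec X. a.a.X\{a})\{a} ⊢ deadlocked
Run σ = ⟨ab⟩ on P: start {m0}
  after a @ step 1: {m1}
  after b @ step 2: {m2}
  P completes σ.
Run σ = ⟨ab⟩ on Q: start {n0}
  after a @ step 1: {n1}
  after b @ step 2: ∅ (Q stuck)

ab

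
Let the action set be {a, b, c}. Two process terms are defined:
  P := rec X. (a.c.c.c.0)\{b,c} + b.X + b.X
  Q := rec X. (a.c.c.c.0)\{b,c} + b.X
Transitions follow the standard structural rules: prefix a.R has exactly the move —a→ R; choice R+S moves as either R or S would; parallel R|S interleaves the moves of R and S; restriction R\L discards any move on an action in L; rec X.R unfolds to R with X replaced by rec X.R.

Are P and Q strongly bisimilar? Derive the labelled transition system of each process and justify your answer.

LTS(P): 2 reachable states
  m0 = rec X. (a.c.c.c.0)\{b,c} + b.X + b.X has moves ··a··> m1, ··b··> m0
  m1 = (c.c.c.0)\{b,c} has moves ∅
LTS(Q): 2 reachable states
  n0 = rec X. (a.c.c.c.0)\{b,c} + b.X has moves ··a··> n1, ··b··> n0
  n1 = (c.c.c.0)\{b,c} has moves ∅
Bisimilarity quotient blocks:
  B0 = {m0, n0}
  B1 = {m1, n1}
m0 ∈ B0, n0 ∈ B0 → same block

YES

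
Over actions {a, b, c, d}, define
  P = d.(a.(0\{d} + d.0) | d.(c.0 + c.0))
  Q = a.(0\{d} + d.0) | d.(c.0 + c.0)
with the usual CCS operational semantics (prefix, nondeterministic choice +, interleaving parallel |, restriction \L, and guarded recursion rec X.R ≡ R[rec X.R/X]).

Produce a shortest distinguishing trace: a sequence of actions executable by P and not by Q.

P's transition system — 10 states:
  p0 = d.(a.(0\{d} + d.0) | d.(c.0 + c.0)) | --d--▸ p1
  p1 = a.(0\{d} + d.0) | d.(c.0 + c.0) | --a--▸ p2, --d--▸ p3
  p2 = (0\{d} + d.0) | d.(c.0 + c.0) | --d--▸ p4, --d--▸ p5
  p3 = a.(0\{d} + d.0) | (c.0 + c.0) | --a--▸ p4, --c--▸ p6
  p4 = (0\{d} + d.0) | (c.0 + c.0) | --c--▸ p7, --d--▸ p8
  p5 = 0 | d.(c.0 + c.0) | --d--▸ p8
  p6 = a.(0\{d} + d.0) | 0 | --a--▸ p7
  p7 = (0\{d} + d.0) | 0 | --d--▸ p9
  p8 = 0 | (c.0 + c.0) | --c--▸ p9
  p9 = 0 | 0 | deadlocked
Q's transition system — 9 states:
  q0 = a.(0\{d} + d.0) | d.(c.0 + c.0) | --a--▸ q1, --d--▸ q2
  q1 = (0\{d} + d.0) | d.(c.0 + c.0) | --d--▸ q3, --d--▸ q4
  q2 = a.(0\{d} + d.0) | (c.0 + c.0) | --a--▸ q3, --c--▸ q5
  q3 = (0\{d} + d.0) | (c.0 + c.0) | --c--▸ q6, --d--▸ q7
  q4 = 0 | d.(c.0 + c.0) | --d--▸ q7
  q5 = a.(0\{d} + d.0) | 0 | --a--▸ q6
  q6 = (0\{d} + d.0) | 0 | --d--▸ q8
  q7 = 0 | (c.0 + c.0) | --c--▸ q8
  q8 = 0 | 0 | deadlocked
Run σ = ⟨dd⟩ on P: start {p0}
  [1] d ⇒ {p1}
  [2] d ⇒ {p3}
  — P admits the full trace.
Run σ = ⟨dd⟩ on Q: start {q0}
  [1] d ⇒ {q2}
  [2] d ⇒ no successor for Q

dd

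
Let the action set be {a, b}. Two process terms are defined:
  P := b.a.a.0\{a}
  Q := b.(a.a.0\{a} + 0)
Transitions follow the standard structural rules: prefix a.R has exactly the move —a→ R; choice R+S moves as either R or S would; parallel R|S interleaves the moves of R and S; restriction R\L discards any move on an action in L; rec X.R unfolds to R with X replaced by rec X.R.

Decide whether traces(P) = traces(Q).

YES

Reachable graph of P (4 states):
  p0 = b.a.a.0\{a} :: —b→ p1
  p1 = a.a.0\{a} :: —a→ p2
  p2 = a.0\{a} :: —a→ p3
  p3 = 0\{a} :: ·
Reachable graph of Q (4 states):
  q0 = b.(a.a.0\{a} + 0) :: —b→ q1
  q1 = a.a.0\{a} + 0 :: —a→ q2
  q2 = a.0\{a} :: —a→ q3
  q3 = 0\{a} :: ·
Bisimilarity quotient blocks:
  B0 = {p0, q0}
  B1 = {p1, q1}
  B2 = {p2, q2}
  B3 = {p3, q3}
p0 ∈ B0, q0 ∈ B0 → same block
Bisimilar ⇒ trace-equivalent.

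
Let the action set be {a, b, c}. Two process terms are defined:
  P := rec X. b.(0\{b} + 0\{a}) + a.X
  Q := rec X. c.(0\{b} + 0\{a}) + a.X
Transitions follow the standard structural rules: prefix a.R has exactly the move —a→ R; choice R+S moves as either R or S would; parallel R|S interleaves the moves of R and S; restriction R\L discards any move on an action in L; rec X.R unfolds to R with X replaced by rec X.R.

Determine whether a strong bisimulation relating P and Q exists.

LTS(P): 2 reachable states
  m0 = rec X. b.(0\{b} + 0\{a}) + a.X | —a→ m0, —b→ m1
  m1 = 0\{b} + 0\{a} | ∅
LTS(Q): 2 reachable states
  n0 = rec X. c.(0\{b} + 0\{a}) + a.X | —a→ n0, —c→ n1
  n1 = 0\{b} + 0\{a} | ∅
Bisimilarity quotient blocks:
  B0 = {m0}
  B1 = {m1, n1}
  B2 = {n0}
m0 ∈ B0, n0 ∈ B2 → different blocks

P ≁ Q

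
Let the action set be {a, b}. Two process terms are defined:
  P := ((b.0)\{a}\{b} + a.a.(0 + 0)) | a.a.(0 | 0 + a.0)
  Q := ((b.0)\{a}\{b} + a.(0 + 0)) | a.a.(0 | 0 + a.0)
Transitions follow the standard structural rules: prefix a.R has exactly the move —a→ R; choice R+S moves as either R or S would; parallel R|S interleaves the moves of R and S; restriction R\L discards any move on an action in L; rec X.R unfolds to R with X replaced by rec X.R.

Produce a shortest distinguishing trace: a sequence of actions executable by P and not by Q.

P's transition system — 12 states:
  m0 = ((b.0)\{a}\{b} + a.a.(0 + 0)) | a.a.(0 | 0 + a.0) :: ··a··> m1, ··a··> m2
  m1 = ((b.0)\{a}\{b} + a.a.(0 + 0)) | a.(0 | 0 + a.0) :: ··a··> m3, ··a··> m4
  m2 = a.(0 + 0) | a.a.(0 | 0 + a.0) :: ··a··> m4, ··a··> m5
  m3 = ((b.0)\{a}\{b} + a.a.(0 + 0)) | (0 | 0 + a.0) :: ··a··> m6, ··a··> m7
  m4 = a.(0 + 0) | a.(0 | 0 + a.0) :: ··a··> m7, ··a··> m8
  m5 = (0 + 0) | a.a.(0 | 0 + a.0) :: ··a··> m8
  m6 = ((b.0)\{a}\{b} + a.a.(0 + 0)) | 0 :: ··a··> m9
  m7 = a.(0 + 0) | (0 | 0 + a.0) :: ··a··> m10, ··a··> m9
  m8 = (0 + 0) | a.(0 | 0 + a.0) :: ··a··> m10
  m9 = a.(0 + 0) | 0 :: ··a··> m11
  m10 = (0 + 0) | (0 | 0 + a.0) :: ··a··> m11
  m11 = (0 + 0) | 0 :: ·
Q's transition system — 8 states:
  n0 = ((b.0)\{a}\{b} + a.(0 + 0)) | a.a.(0 | 0 + a.0) :: ··a··> n1, ··a··> n2
  n1 = ((b.0)\{a}\{b} + a.(0 + 0)) | a.(0 | 0 + a.0) :: ··a··> n3, ··a··> n4
  n2 = (0 + 0) | a.a.(0 | 0 + a.0) :: ··a··> n4
  n3 = ((b.0)\{a}\{b} + a.(0 + 0)) | (0 | 0 + a.0) :: ··a··> n5, ··a··> n6
  n4 = (0 + 0) | a.(0 | 0 + a.0) :: ··a··> n6
  n5 = ((b.0)\{a}\{b} + a.(0 + 0)) | 0 :: ··a··> n7
  n6 = (0 + 0) | (0 | 0 + a.0) :: ··a··> n7
  n7 = (0 + 0) | 0 :: ·
Executing aaaaa from P (initial set {m0}):
  [1] a ⇒ {m1, m2}
  [2] a ⇒ {m3, m4, m5}
  [3] a ⇒ {m6, m7, m8}
  [4] a ⇒ {m10, m9}
  [5] a ⇒ {m11}
  — P admits the full trace.
Executing aaaaa from Q (initial set {n0}):
  [1] a ⇒ {n1, n2}
  [2] a ⇒ {n3, n4}
  [3] a ⇒ {n5, n6}
  [4] a ⇒ {n7}
  [5] a ⇒ ∅ (Q stuck)

aaaaa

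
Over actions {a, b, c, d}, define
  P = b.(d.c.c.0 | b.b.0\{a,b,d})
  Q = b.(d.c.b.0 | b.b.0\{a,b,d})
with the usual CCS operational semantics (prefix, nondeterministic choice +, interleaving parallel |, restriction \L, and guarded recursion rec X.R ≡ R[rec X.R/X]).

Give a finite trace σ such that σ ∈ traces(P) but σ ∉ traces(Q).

bdcc

LTS(P): 13 reachable states
  p0 = b.(d.c.c.0 | b.b.0\{a,b,d}) | --b--▸ p1
  p1 = d.c.c.0 | b.b.0\{a,b,d} | --b--▸ p2, --d--▸ p3
  p2 = d.c.c.0 | b.0\{a,b,d} | --b--▸ p4, --d--▸ p5
  p3 = c.c.0 | b.b.0\{a,b,d} | --b--▸ p5, --c--▸ p6
  p4 = d.c.c.0 | 0\{a,b,d} | --d--▸ p7
  p5 = c.c.0 | b.0\{a,b,d} | --b--▸ p7, --c--▸ p8
  p6 = c.0 | b.b.0\{a,b,d} | --b--▸ p8, --c--▸ p9
  p7 = c.c.0 | 0\{a,b,d} | --c--▸ p10
  p8 = c.0 | b.0\{a,b,d} | --b--▸ p10, --c--▸ p11
  p9 = 0 | b.b.0\{a,b,d} | --b--▸ p11
  p10 = c.0 | 0\{a,b,d} | --c--▸ p12
  p11 = 0 | b.0\{a,b,d} | --b--▸ p12
  p12 = 0 | 0\{a,b,d} | ·
LTS(Q): 13 reachable states
  q0 = b.(d.c.b.0 | b.b.0\{a,b,d}) | --b--▸ q1
  q1 = d.c.b.0 | b.b.0\{a,b,d} | --b--▸ q2, --d--▸ q3
  q2 = d.c.b.0 | b.0\{a,b,d} | --b--▸ q4, --d--▸ q5
  q3 = c.b.0 | b.b.0\{a,b,d} | --b--▸ q5, --c--▸ q6
  q4 = d.c.b.0 | 0\{a,b,d} | --d--▸ q7
  q5 = c.b.0 | b.0\{a,b,d} | --b--▸ q7, --c--▸ q8
  q6 = b.0 | b.b.0\{a,b,d} | --b--▸ q8, --b--▸ q9
  q7 = c.b.0 | 0\{a,b,d} | --c--▸ q10
  q8 = b.0 | b.0\{a,b,d} | --b--▸ q10, --b--▸ q11
  q9 = 0 | b.b.0\{a,b,d} | --b--▸ q11
  q10 = b.0 | 0\{a,b,d} | --b--▸ q12
  q11 = 0 | b.0\{a,b,d} | --b--▸ q12
  q12 = 0 | 0\{a,b,d} | ·
Run σ = ⟨bdcc⟩ on P: start {p0}
  after b @ step 1: {p1}
  after d @ step 2: {p3}
  after c @ step 3: {p6}
  after c @ step 4: {p9}
  ✓ P
Run σ = ⟨bdcc⟩ on Q: start {q0}
  after b @ step 1: {q1}
  after d @ step 2: {q3}
  after c @ step 3: {q6}
  after c @ step 4: no successor for Q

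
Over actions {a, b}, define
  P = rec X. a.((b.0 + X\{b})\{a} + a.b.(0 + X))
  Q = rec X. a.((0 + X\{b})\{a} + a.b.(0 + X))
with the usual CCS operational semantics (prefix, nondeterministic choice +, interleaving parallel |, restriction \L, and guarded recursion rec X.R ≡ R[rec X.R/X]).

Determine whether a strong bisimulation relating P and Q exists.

NO

P's transition system — 5 states:
  m0 = rec X. a.((b.0 + X\{b})\{a} + a.b.(0 + X)) :: —a→ m1
  m1 = (b.0 + (rec X. a.((b.0 + X\{b})\{a} + a.b.(0 + X)))\{b})\{a} + a.b.(0 + (rec X. a.((b.0 + X\{b})\{a} + a.b.(0 + X)))) :: —a→ m2, —b→ m3
  m2 = b.(0 + (rec X. a.((b.0 + X\{b})\{a} + a.b.(0 + X)))) :: —b→ m4
  m3 = 0\{a} :: (no moves)
  m4 = 0 + (rec X. a.((b.0 + X\{b})\{a} + a.b.(0 + X))) :: —a→ m1
Q's transition system — 4 states:
  n0 = rec X. a.((0 + X\{b})\{a} + a.b.(0 + X)) :: —a→ n1
  n1 = (0 + (rec X. a.((0 + X\{b})\{a} + a.b.(0 + X)))\{b})\{a} + a.b.(0 + (rec X. a.((0 + X\{b})\{a} + a.b.(0 + X)))) :: —a→ n2
  n2 = b.(0 + (rec X. a.((0 + X\{b})\{a} + a.b.(0 + X)))) :: —b→ n3
  n3 = 0 + (rec X. a.((0 + X\{b})\{a} + a.b.(0 + X))) :: —a→ n1
Bisimilarity quotient blocks:
  B0 = {m0, m4}
  B1 = {m1}
  B2 = {m3}
  B3 = {m2}
  B4 = {n0, n3}
  B5 = {n1}
  B6 = {n2}
m0 ∈ B0, n0 ∈ B4 → different blocks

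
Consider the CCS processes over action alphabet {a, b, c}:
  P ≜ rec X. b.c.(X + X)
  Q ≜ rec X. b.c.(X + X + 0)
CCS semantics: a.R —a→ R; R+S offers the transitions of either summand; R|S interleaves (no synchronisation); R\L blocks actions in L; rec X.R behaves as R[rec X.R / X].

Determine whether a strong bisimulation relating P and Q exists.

YES

LTS(P): 3 reachable states
  s0 = rec X. b.c.(X + X) has moves -b-> s1
  s1 = c.((rec X. b.c.(X + X)) + (rec X. b.c.(X + X))) has moves -c-> s2
  s2 = (rec X. b.c.(X + X)) + (rec X. b.c.(X + X)) has moves -b-> s1
LTS(Q): 3 reachable states
  t0 = rec X. b.c.(X + X + 0) has moves -b-> t1
  t1 = c.((rec X. b.c.(X + X + 0)) + (rec X. b.c.(X + X + 0)) + 0) has moves -c-> t2
  t2 = (rec X. b.c.(X + X + 0)) + (rec X. b.c.(X + X + 0)) + 0 has moves -b-> t1
Bisimilarity quotient blocks:
  B0 = {s0, s2, t0, t2}
  B1 = {s1, t1}
s0 ∈ B0, t0 ∈ B0 → same block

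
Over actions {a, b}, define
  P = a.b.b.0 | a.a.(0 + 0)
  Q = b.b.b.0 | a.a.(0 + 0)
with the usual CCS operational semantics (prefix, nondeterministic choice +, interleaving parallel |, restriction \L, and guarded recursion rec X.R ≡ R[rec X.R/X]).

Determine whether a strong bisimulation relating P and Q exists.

not bisimilar

Reachable graph of P (12 states):
  m0 = a.b.b.0 | a.a.(0 + 0) :: —a→ m1, —a→ m2
  m1 = a.b.b.0 | a.(0 + 0) :: —a→ m3, —a→ m4
  m2 = b.b.0 | a.a.(0 + 0) :: —a→ m4, —b→ m5
  m3 = a.b.b.0 | (0 + 0) :: —a→ m6
  m4 = b.b.0 | a.(0 + 0) :: —a→ m6, —b→ m7
  m5 = b.0 | a.a.(0 + 0) :: —a→ m7, —b→ m8
  m6 = b.b.0 | (0 + 0) :: —b→ m9
  m7 = b.0 | a.(0 + 0) :: —a→ m9, —b→ m10
  m8 = 0 | a.a.(0 + 0) :: —a→ m10
  m9 = b.0 | (0 + 0) :: —b→ m11
  m10 = 0 | a.(0 + 0) :: —a→ m11
  m11 = 0 | (0 + 0) :: ·
Reachable graph of Q (12 states):
  n0 = b.b.b.0 | a.a.(0 + 0) :: —a→ n1, —b→ n2
  n1 = b.b.b.0 | a.(0 + 0) :: —a→ n3, —b→ n4
  n2 = b.b.0 | a.a.(0 + 0) :: —a→ n4, —b→ n5
  n3 = b.b.b.0 | (0 + 0) :: —b→ n6
  n4 = b.b.0 | a.(0 + 0) :: —a→ n6, —b→ n7
  n5 = b.0 | a.a.(0 + 0) :: —a→ n7, —b→ n8
  n6 = b.b.0 | (0 + 0) :: —b→ n9
  n7 = b.0 | a.(0 + 0) :: —a→ n9, —b→ n10
  n8 = 0 | a.a.(0 + 0) :: —a→ n10
  n9 = b.0 | (0 + 0) :: —b→ n11
  n10 = 0 | a.(0 + 0) :: —a→ n11
  n11 = 0 | (0 + 0) :: ·
Partition-refinement fixed point:
  B0 = {m0}
  B1 = {m2, n2}
  B2 = {m5, n5}
  B3 = {m7, n7}
  B4 = {m9, n9}
  B5 = {m11, n11}
  B6 = {m10, n10}
  B7 = {m8, n8}
  B8 = {m4, n4}
  B9 = {m6, n6}
  B10 = {m1}
  B11 = {m3}
  B12 = {n0}
  B13 = {n1}
  B14 = {n3}
m0 ∈ B0, n0 ∈ B12 → different blocks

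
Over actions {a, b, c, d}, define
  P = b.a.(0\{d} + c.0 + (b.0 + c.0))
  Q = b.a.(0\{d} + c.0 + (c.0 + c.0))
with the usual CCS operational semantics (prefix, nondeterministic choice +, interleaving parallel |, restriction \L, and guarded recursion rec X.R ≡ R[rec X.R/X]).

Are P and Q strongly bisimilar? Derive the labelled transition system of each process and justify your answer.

P's transition system — 4 states:
  u0 = b.a.(0\{d} + c.0 + (b.0 + c.0)) → —b→ u1
  u1 = a.(0\{d} + c.0 + (b.0 + c.0)) → —a→ u2
  u2 = 0\{d} + c.0 + (b.0 + c.0) → —b→ u3, —c→ u3
  u3 = 0 → ·
Q's transition system — 4 states:
  v0 = b.a.(0\{d} + c.0 + (c.0 + c.0)) → —b→ v1
  v1 = a.(0\{d} + c.0 + (c.0 + c.0)) → —a→ v2
  v2 = 0\{d} + c.0 + (c.0 + c.0) → —c→ v3
  v3 = 0 → ·
Partition-refinement fixed point:
  B0 = {u0}
  B1 = {u1}
  B2 = {u2}
  B3 = {u3, v3}
  B4 = {v0}
  B5 = {v1}
  B6 = {v2}
u0 ∈ B0, v0 ∈ B4 → different blocks

not bisimilar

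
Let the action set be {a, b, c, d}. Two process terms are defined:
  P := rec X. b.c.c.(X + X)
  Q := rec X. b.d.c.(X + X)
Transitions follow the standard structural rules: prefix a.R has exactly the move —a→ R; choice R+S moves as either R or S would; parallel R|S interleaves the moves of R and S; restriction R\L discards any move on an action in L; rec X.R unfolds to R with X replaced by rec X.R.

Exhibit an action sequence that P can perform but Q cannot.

bc

LTS(P): 4 reachable states
  s0 = rec X. b.c.c.(X + X) :: =b=> s1
  s1 = c.c.((rec X. b.c.c.(X + X)) + (rec X. b.c.c.(X + X))) :: =c=> s2
  s2 = c.((rec X. b.c.c.(X + X)) + (rec X. b.c.c.(X + X))) :: =c=> s3
  s3 = (rec X. b.c.c.(X + X)) + (rec X. b.c.c.(X + X)) :: =b=> s1
LTS(Q): 4 reachable states
  t0 = rec X. b.d.c.(X + X) :: =b=> t1
  t1 = d.c.((rec X. b.d.c.(X + X)) + (rec X. b.d.c.(X + X))) :: =d=> t2
  t2 = c.((rec X. b.d.c.(X + X)) + (rec X. b.d.c.(X + X))) :: =c=> t3
  t3 = (rec X. b.d.c.(X + X)) + (rec X. b.d.c.(X + X)) :: =b=> t1
Executing bc from P (initial set {s0}):
  after b @ step 1: {s1}
  after c @ step 2: {s2}
  P completes σ.
Executing bc from Q (initial set {t0}):
  after b @ step 1: {t1}
  after c @ step 2: no successor for Q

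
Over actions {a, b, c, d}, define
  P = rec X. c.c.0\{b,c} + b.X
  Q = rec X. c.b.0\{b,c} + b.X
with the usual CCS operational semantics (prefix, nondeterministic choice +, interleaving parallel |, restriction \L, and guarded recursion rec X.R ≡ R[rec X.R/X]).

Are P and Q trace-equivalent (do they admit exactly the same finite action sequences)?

traces(P) ≠ traces(Q) — witness ⟨cc⟩

LTS(P): 3 reachable states
  s0 = rec X. c.c.0\{b,c} + b.X → --b--▸ s0, --c--▸ s1
  s1 = c.0\{b,c} → --c--▸ s2
  s2 = 0\{b,c} → ∅
LTS(Q): 3 reachable states
  t0 = rec X. c.b.0\{b,c} + b.X → --b--▸ t0, --c--▸ t1
  t1 = b.0\{b,c} → --b--▸ t2
  t2 = 0\{b,c} → ∅
Trace ⟨cc⟩ through P, begin at {s0}:
  [1] c ⇒ {s1}
  [2] c ⇒ {s2}
  — P admits the full trace.
Trace ⟨cc⟩ through Q, begin at {t0}:
  [1] c ⇒ {t1}
  [2] c ⇒ ∅  — Q cannot continue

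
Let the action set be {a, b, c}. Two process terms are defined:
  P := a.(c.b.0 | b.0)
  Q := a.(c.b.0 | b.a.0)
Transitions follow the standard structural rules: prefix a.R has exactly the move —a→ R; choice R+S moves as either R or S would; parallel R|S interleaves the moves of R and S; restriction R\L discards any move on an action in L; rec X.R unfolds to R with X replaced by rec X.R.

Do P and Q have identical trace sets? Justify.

Reachable graph of P (7 states):
  u0 = a.(c.b.0 | b.0) ⊢ -a-> u1
  u1 = c.b.0 | b.0 ⊢ -b-> u2, -c-> u3
  u2 = c.b.0 | 0 ⊢ -c-> u4
  u3 = b.0 | b.0 ⊢ -b-> u4, -b-> u5
  u4 = b.0 | 0 ⊢ -b-> u6
  u5 = 0 | b.0 ⊢ -b-> u6
  u6 = 0 | 0 ⊢ ∅
Reachable graph of Q (10 states):
  v0 = a.(c.b.0 | b.a.0) ⊢ -a-> v1
  v1 = c.b.0 | b.a.0 ⊢ -b-> v2, -c-> v3
  v2 = c.b.0 | a.0 ⊢ -a-> v4, -c-> v5
  v3 = b.0 | b.a.0 ⊢ -b-> v5, -b-> v6
  v4 = c.b.0 | 0 ⊢ -c-> v7
  v5 = b.0 | a.0 ⊢ -a-> v7, -b-> v8
  v6 = 0 | b.a.0 ⊢ -b-> v8
  v7 = b.0 | 0 ⊢ -b-> v9
  v8 = 0 | a.0 ⊢ -a-> v9
  v9 = 0 | 0 ⊢ ∅
Run σ = ⟨aba⟩ on Q: start {v0}
  [1] a ⇒ {v1}
  [2] b ⇒ {v2}
  [3] a ⇒ {v4}
  — Q admits the full trace.
Run σ = ⟨aba⟩ on P: start {u0}
  [1] a ⇒ {u1}
  [2] b ⇒ {u2}
  [3] a ⇒ no successor for P

traces(P) ≠ traces(Q) — witness ⟨aba⟩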